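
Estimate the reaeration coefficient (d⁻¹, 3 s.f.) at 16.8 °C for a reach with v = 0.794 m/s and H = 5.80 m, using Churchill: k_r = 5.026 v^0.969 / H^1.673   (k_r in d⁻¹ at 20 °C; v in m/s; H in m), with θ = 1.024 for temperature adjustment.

k_r(20) = 5.026 × 0.794^0.969 / 5.80^1.673 = 5.026 × 0.7997 / 18.93 = 0.2123 d⁻¹.
k_r(16.8) = 0.2123 × 1.024^(16.8−20) = 0.2123 × 0.9269 = 0.1968 d⁻¹.

k_r ≈ 0.197 d⁻¹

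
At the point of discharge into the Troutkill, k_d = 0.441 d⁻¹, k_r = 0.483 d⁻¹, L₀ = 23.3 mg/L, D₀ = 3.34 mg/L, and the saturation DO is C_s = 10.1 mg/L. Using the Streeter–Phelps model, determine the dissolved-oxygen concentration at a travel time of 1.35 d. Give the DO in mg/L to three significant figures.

k_d L₀/(k_r−k_d) = 0.441×23.3/(0.483−0.441) = 10.28/0.04200 = 244.7 mg/L.
e^(−k_d t) = e^(−0.441×1.350) = 0.5514; e^(−k_r t) = e^(−0.483×1.350) = 0.5210.
D = 244.7 × (0.5514 − 0.5210) + 3.34 × 0.5210 = 7.436 + 1.740 = 9.176 mg/L.
DO = C_s − D = 10.1 − 9.176 = 0.9243 mg/L.

DO ≈ 0.924 mg/L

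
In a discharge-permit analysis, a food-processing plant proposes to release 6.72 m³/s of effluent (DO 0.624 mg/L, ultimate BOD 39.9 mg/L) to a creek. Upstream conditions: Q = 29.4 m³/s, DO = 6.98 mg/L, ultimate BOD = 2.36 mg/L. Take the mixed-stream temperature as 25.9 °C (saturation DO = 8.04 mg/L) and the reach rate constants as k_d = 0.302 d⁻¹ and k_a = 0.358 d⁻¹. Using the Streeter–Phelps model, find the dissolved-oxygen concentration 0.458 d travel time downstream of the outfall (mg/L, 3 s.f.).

DO ≈ 5.03 mg/L

Mixed DO = (29.4×6.98 + 6.72×0.624)/(29.4+6.72) = 209.4/36.12 = 5.797 mg/L.
Mixed L₀ = (29.4×2.36 + 6.72×39.9)/(36.12) = 337.5/36.12 = 9.344 mg/L.
Initial deficit D₀ = C_s − DO₀ = 8.04 − 5.797 = 2.243 mg/L.
D(0.458) = [0.302×9.344/(0.358−0.302)](e^(−0.302×0.458) − e^(−0.358×0.458)) + 2.243 e^(−0.358×0.458)
= 50.39 × (0.8708 − 0.8488) + 2.243 × 0.8488 = 3.015 mg/L.
DO = 8.04 − 3.015 = 5.025 mg/L.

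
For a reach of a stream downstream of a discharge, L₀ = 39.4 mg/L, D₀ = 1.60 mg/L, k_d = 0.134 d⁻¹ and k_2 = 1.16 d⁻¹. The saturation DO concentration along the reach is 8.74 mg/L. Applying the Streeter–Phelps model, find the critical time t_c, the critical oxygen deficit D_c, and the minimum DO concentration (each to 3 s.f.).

With k_2/k_d = 8.657 and 1 − D₀(k_2−k_d)/(k_d L₀) = 0.6891,
t_c = ln(8.657 × 0.6891) / (1.16 − 0.134) = ln(5.965) / 1.026 = 1.786/1.026 = 1.741 d.
D_c = (k_d/k_2) L₀ e^(−k_d t_c) = (0.134/1.16) × 39.4 × e^(−0.134×1.741) = 0.1155 × 39.4 × 0.7920 = 3.604 mg/L.
Minimum DO = C_s − D_c = 8.74 − 3.604 = 5.136 mg/L.

t_c ≈ 1.74 d; D_c ≈ 3.60 mg/L; min DO ≈ 5.14 mg/L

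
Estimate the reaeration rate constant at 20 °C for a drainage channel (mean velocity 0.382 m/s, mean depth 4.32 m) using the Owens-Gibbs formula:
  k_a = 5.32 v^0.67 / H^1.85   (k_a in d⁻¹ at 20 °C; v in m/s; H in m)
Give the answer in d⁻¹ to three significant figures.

k_a = 5.32 × 0.382^0.67 / 4.32^1.85 = 5.32 × 0.5248 / 14.98 = 0.1863 d⁻¹.

k_a ≈ 0.186 d⁻¹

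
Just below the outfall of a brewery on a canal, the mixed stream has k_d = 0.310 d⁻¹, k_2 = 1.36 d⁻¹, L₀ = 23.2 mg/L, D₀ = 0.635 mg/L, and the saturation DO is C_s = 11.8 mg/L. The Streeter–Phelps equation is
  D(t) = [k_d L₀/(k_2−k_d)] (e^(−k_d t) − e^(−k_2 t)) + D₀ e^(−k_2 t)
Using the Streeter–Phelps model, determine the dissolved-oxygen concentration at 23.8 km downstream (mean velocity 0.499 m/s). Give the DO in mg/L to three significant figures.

Travel time t = x/v = 23.8 km / (0.499 m/s) = 23800 m / 0.499 m/s = 47700 s = 0.5520 d.
k_d L₀/(k_2−k_d) = 0.310×23.2/(1.36−0.310) = 7.192/1.050 = 6.850 mg/L.
e^(−k_d t) = e^(−0.310×0.5520) = 0.8427; e^(−k_2 t) = e^(−1.36×0.5520) = 0.4720.
D = 6.850 × (0.8427 − 0.4720) + 0.635 × 0.4720 = 2.539 + 0.2997 = 2.839 mg/L.
DO = C_s − D = 11.8 − 2.839 = 8.961 mg/L.

DO ≈ 8.96 mg/L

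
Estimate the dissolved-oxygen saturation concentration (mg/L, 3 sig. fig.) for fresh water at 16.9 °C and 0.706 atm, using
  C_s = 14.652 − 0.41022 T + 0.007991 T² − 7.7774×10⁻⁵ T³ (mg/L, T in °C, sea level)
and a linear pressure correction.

C_s ≈ 6.80 mg/L

At sea level: C_s = 14.652 − 0.41022×16.9 + 0.007991×16.9² − 7.7774×10⁻⁵×16.9³ = 9.626 mg/L.
Pressure correction: C_s' = 9.626 × 0.706 = 6.796 mg/L.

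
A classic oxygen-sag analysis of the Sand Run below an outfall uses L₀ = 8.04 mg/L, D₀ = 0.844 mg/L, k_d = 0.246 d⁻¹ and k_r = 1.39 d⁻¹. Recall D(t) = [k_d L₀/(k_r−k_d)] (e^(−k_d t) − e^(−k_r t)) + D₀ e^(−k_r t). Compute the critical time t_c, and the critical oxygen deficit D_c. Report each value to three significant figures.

At the critical point dD/dt = 0, so k_d L₀ e^(−k_d t) = k_r D. Substituting D(t) from the Streeter–Phelps equation and solving for t gives
t_c = ln[(k_r/k_d)(1 − D₀(k_r−k_d)/(k_d L₀))] / (k_r−k_d).
Here k_r−k_d = 1.144 d⁻¹ and 1 − D₀(k_r−k_d)/(k_d L₀) = 1 − 0.844×1.144/(0.246×8.04) = 0.5118, so
t_c = ln(5.650 × 0.5118) / 1.144 = 1.062 / 1.144 = 0.9283 d.
D_c = (k_d/k_r) L₀ e^(−k_d t_c) = (0.246/1.39) × 8.04 × e^(−0.246×0.9283) = 0.1770 × 8.04 × 0.7958 = 1.132 mg/L.

t_c ≈ 0.928 d; D_c ≈ 1.13 mg/L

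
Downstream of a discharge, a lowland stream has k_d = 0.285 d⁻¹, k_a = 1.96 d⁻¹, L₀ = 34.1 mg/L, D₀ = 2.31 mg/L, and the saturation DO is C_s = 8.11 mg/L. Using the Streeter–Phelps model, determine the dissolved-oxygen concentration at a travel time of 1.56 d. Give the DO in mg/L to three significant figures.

DO ≈ 4.55 mg/L

k_d L₀/(k_a−k_d) = 0.285×34.1/(1.96−0.285) = 9.718/1.675 = 5.802 mg/L.
e^(−k_d t) = e^(−0.285×1.560) = 0.6411; e^(−k_a t) = e^(−1.96×1.560) = 0.04700.
D = 5.802 × (0.6411 − 0.04700) + 2.31 × 0.04700 = 3.447 + 0.1086 = 3.555 mg/L.
DO = C_s − D = 8.11 − 3.555 = 4.555 mg/L.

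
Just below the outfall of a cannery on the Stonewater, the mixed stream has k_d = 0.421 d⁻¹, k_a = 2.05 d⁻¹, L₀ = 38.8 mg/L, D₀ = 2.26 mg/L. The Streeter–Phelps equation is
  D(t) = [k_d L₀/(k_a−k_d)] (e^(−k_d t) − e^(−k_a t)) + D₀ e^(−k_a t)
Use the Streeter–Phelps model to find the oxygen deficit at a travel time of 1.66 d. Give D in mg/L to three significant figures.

D ≈ 4.73 mg/L

k_d L₀/(k_a−k_d) = 0.421×38.8/(2.05−0.421) = 16.33/1.629 = 10.03 mg/L.
e^(−k_d t) = e^(−0.421×1.660) = 0.4972; e^(−k_a t) = e^(−2.05×1.660) = 0.03327.
D = 10.03 × (0.4972 − 0.03327) + 2.26 × 0.03327 = 4.652 + 0.07520 = 4.727 mg/L.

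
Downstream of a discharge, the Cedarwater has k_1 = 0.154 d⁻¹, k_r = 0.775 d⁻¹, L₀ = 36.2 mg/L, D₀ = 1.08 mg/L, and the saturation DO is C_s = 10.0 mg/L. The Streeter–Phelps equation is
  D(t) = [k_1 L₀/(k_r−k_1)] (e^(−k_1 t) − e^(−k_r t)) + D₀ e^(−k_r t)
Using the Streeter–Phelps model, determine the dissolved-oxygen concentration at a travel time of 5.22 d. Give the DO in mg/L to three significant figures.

k_1 L₀/(k_r−k_1) = 0.154×36.2/(0.775−0.154) = 5.575/0.6210 = 8.977 mg/L.
e^(−k_1 t) = e^(−0.154×5.220) = 0.4476; e^(−k_r t) = e^(−0.775×5.220) = 0.01750.
D = 8.977 × (0.4476 − 0.01750) + 1.08 × 0.01750 = 3.861 + 0.01890 = 3.880 mg/L.
DO = C_s − D = 10.0 − 3.880 = 6.120 mg/L.

DO ≈ 6.12 mg/L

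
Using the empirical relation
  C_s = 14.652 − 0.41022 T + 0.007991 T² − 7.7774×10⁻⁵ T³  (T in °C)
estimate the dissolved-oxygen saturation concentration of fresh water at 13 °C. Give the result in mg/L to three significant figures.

C_s ≈ 10.5 mg/L

C_s = 14.652 − 0.41022×13 + 0.007991×13² − 7.7774×10⁻⁵×13³ = 10.50 mg/L.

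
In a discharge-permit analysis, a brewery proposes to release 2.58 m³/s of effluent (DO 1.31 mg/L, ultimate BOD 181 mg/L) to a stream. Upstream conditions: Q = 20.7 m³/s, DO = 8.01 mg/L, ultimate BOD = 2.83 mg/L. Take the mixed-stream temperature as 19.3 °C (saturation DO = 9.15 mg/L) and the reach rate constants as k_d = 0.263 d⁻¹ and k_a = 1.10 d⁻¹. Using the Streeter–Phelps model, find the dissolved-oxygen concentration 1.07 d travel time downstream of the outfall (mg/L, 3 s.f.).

Mixed DO = (20.7×8.01 + 2.58×1.31)/(20.7+2.58) = 169.2/23.28 = 7.267 mg/L.
Mixed L₀ = (20.7×2.83 + 2.58×181)/(23.28) = 525.6/23.28 = 22.58 mg/L.
Initial deficit D₀ = C_s − DO₀ = 9.15 − 7.267 = 1.883 mg/L.
D(1.07) = [0.263×22.58/(1.10−0.263)](e^(−0.263×1.07) − e^(−1.10×1.07)) + 1.883 e^(−1.10×1.07)
= 7.094 × (0.7547 − 0.3082) + 1.883 × 0.3082 = 3.748 mg/L.
DO = 9.15 − 3.748 = 5.402 mg/L.

DO ≈ 5.40 mg/L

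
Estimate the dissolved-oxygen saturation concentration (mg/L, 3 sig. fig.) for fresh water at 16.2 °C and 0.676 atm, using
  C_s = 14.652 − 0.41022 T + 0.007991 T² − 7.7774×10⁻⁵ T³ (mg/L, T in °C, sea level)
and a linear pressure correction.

At sea level: C_s = 14.652 − 0.41022×16.2 + 0.007991×16.2² − 7.7774×10⁻⁵×16.2³ = 9.773 mg/L.
Pressure correction: C_s' = 9.773 × 0.676 = 6.607 mg/L.

C_s ≈ 6.61 mg/L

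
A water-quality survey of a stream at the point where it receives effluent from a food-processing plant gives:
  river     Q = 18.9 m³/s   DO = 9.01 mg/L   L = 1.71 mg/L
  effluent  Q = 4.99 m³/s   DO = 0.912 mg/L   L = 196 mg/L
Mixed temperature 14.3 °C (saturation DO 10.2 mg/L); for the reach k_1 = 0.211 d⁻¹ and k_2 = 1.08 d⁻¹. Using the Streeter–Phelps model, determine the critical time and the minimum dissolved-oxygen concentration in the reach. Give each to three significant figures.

t_c ≈ 1.50 d; minimum DO ≈ 4.18 mg/L

Mixed DO = (18.9×9.01 + 4.99×0.912)/(18.9+4.99) = 174.8/23.89 = 7.319 mg/L.
Mixed L₀ = (18.9×1.71 + 4.99×196)/(23.89) = 1010/23.89 = 42.29 mg/L.
Initial deficit D₀ = C_s − DO₀ = 10.2 − 7.319 = 2.881 mg/L.
t_c = (1/0.8690) ln[(1.08/0.211)(1 − 2.881×0.8690/(0.211×42.29))] = 1.151 × ln(3.682) = 1.500 d.
D_c = (0.211/1.08) × 42.29 × e^(−0.211×1.500) = 0.1954 × 42.29 × 0.7287 = 6.021 mg/L.
Minimum DO = 10.2 − 6.021 = 4.179 mg/L.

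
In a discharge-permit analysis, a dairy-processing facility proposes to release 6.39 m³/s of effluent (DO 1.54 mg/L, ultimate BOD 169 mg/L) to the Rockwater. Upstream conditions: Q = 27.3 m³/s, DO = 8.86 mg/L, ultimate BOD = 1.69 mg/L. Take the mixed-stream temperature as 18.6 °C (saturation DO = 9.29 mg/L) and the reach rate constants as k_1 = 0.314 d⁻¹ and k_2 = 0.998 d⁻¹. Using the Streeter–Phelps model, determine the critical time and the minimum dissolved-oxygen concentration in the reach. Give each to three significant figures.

t_c ≈ 1.51 d; minimum DO ≈ 2.74 mg/L

Mixed DO = (27.3×8.86 + 6.39×1.54)/(27.3+6.39) = 251.7/33.69 = 7.472 mg/L.
Mixed L₀ = (27.3×1.69 + 6.39×169)/(33.69) = 1126/33.69 = 33.42 mg/L.
Initial deficit D₀ = C_s − DO₀ = 9.29 − 7.472 = 1.818 mg/L.
t_c = (1/0.6840) ln[(0.998/0.314)(1 − 1.818×0.6840/(0.314×33.42))] = 1.462 × ln(2.802) = 1.506 d.
D_c = (0.314/0.998) × 33.42 × e^(−0.314×1.506) = 0.3146 × 33.42 × 0.6232 = 6.553 mg/L.
Minimum DO = 9.29 − 6.553 = 2.737 mg/L.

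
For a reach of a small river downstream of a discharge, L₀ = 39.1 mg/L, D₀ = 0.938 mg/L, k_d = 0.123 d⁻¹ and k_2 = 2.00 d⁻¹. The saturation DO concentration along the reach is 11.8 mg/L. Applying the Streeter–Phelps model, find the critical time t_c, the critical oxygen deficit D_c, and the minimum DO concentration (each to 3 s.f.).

t_c = [1/(k_2−k_d)] ln[(k_2/k_d)(1 − D₀(k_2−k_d)/(k_d L₀))]
= [1/(2.00−0.123)] ln[(2.00/0.123)(1 − 0.938×1.877/(0.123×39.1))]
= (1/1.877) ln[16.26 × 0.6339] = 0.5328 × ln(10.31) = 0.5328 × 2.333 = 1.243 d.
L(t_c) = L₀ e^(−k_d t_c) = 39.1 × 0.8582 = 33.56 mg/L, and at the critical point k_2 D_c = k_d L, so D_c = (0.123/2.00) × 33.56 = 2.064 mg/L.
Minimum DO = C_s − D_c = 11.8 − 2.064 = 9.736 mg/L.

t_c ≈ 1.24 d; D_c ≈ 2.06 mg/L; min DO ≈ 9.74 mg/L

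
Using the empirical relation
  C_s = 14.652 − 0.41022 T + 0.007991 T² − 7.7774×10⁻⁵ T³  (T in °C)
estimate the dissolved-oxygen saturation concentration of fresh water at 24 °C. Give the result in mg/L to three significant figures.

C_s ≈ 8.33 mg/L

C_s = 14.652 − 0.41022×24 + 0.007991×24² − 7.7774×10⁻⁵×24³ = 8.334 mg/L.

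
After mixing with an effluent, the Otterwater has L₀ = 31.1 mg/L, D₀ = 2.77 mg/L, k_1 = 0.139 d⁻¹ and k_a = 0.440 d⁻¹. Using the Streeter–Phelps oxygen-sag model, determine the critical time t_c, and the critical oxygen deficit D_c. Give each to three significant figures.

At the critical point dD/dt = 0, so k_1 L₀ e^(−k_1 t) = k_a D. Substituting D(t) from the Streeter–Phelps equation and solving for t gives
t_c = ln[(k_a/k_1)(1 − D₀(k_a−k_1)/(k_1 L₀))] / (k_a−k_1).
Here k_a−k_1 = 0.3010 d⁻¹ and 1 − D₀(k_a−k_1)/(k_1 L₀) = 1 − 2.77×0.3010/(0.139×31.1) = 0.8071, so
t_c = ln(3.165 × 0.8071) / 0.3010 = 0.9380 / 0.3010 = 3.116 d.
D_c = (k_1/k_a) L₀ e^(−k_1 t_c) = (0.139/0.440) × 31.1 × e^(−0.139×3.116) = 0.3159 × 31.1 × 0.6484 = 6.371 mg/L.

t_c ≈ 3.12 d; D_c ≈ 6.37 mg/L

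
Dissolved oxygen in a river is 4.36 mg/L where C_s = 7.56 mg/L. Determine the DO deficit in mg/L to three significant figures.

D ≈ 3.20 mg/L

D = C_s − C = 7.56 − 4.36 = 3.20 mg/L.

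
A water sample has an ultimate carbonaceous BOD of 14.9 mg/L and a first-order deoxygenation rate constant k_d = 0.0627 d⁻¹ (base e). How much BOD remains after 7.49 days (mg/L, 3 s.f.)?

L ≈ 9.32 mg/L

L_t = L₀ e^(−k_d t) = 14.9 × e^(−0.0627×7.49) = 14.9 × 0.6252 = 9.316 mg/L.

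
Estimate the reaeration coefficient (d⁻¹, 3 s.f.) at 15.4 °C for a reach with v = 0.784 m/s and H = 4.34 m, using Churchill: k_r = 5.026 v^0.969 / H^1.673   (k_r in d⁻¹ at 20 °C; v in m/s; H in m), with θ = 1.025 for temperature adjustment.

k_r ≈ 0.304 d⁻¹

k_r(20) = 5.026 × 0.784^0.969 / 4.34^1.673 = 5.026 × 0.7899 / 11.66 = 0.3406 d⁻¹.
k_r(15.4) = 0.3406 × 1.025^(15.4−20) = 0.3406 × 0.8926 = 0.3041 d⁻¹.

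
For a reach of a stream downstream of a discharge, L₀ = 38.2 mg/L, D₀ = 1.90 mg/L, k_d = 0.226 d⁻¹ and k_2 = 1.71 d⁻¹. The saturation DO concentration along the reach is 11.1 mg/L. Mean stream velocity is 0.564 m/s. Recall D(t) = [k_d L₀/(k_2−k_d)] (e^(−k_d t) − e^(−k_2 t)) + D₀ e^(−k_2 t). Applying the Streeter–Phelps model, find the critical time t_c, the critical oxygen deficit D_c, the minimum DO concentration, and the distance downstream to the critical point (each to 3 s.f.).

t_c ≈ 1.10 d; D_c ≈ 3.94 mg/L; min DO ≈ 7.16 mg/L; x_c ≈ 53.5 km

t_c = [1/(k_2−k_d)] ln[(k_2/k_d)(1 − D₀(k_2−k_d)/(k_d L₀))]
= [1/(1.71−0.226)] ln[(1.71/0.226)(1 − 1.90×1.484/(0.226×38.2))]
= (1/1.484) ln[7.566 × 0.6734] = 0.6739 × ln(5.095) = 0.6739 × 1.628 = 1.097 d.
D_c = (k_d/k_2) L₀ e^(−k_d t_c) = (0.226/1.71) × 38.2 × e^(−0.226×1.097) = 0.1322 × 38.2 × 0.7804 = 3.940 mg/L.
Minimum DO = C_s − D_c = 11.1 − 3.940 = 7.160 mg/L.
x_c = v t_c = 0.564 m/s × 1.097 d × 86400 s/d = 53470 m ≈ 53.5 km.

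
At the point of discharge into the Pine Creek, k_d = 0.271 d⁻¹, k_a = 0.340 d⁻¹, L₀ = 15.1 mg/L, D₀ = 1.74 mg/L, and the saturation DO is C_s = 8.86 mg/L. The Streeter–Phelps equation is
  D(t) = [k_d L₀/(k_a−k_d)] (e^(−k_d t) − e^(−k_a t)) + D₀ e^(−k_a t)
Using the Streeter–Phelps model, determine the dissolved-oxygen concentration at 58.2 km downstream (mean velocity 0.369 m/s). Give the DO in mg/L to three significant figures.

Travel time t = x/v = 58.2 km / (0.369 m/s) = 58200 m / 0.369 m/s = 157700 s = 1.826 d.
k_d L₀/(k_a−k_d) = 0.271×15.1/(0.340−0.271) = 4.092/0.06900 = 59.31 mg/L.
e^(−k_d t) = e^(−0.271×1.826) = 0.6097; e^(−k_a t) = e^(−0.340×1.826) = 0.5376.
D = 59.31 × (0.6097 − 0.5376) + 1.74 × 0.5376 = 4.280 + 0.9354 = 5.215 mg/L.
DO = C_s − D = 8.86 − 5.215 = 3.645 mg/L.

DO ≈ 3.64 mg/L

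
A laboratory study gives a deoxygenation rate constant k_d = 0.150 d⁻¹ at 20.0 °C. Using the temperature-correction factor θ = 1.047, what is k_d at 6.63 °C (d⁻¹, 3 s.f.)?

k_d ≈ 0.0812 d⁻¹

k_d(T₂) = k_d(T₁) · θ^(T₂−T₁) = 0.150 × 1.047^(6.63−20.0)
= 0.150 × 1.047^-13.4 = 0.150 × 0.5411 = 0.08117 d⁻¹.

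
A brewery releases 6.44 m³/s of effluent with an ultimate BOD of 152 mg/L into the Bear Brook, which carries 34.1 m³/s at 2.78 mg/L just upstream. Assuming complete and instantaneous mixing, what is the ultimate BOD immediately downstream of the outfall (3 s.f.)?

Flow-weighted mixing: C = (Q_r C_r + Q_w C_w)/(Q_r + Q_w)
= (34.1×2.78 + 6.44×152)/(34.1 + 6.44) = 1074/40.54 = 26.48 mg/L.

26.5 mg/L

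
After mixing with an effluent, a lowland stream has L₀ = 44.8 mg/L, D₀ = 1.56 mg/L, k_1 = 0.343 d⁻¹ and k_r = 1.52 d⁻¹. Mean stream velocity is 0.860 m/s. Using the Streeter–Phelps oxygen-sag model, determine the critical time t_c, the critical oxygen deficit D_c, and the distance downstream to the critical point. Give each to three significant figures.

t_c ≈ 1.16 d; D_c ≈ 6.80 mg/L; x_c ≈ 86.0 km

t_c = [1/(k_r−k_1)] ln[(k_r/k_1)(1 − D₀(k_r−k_1)/(k_1 L₀))]
= [1/(1.52−0.343)] ln[(1.52/0.343)(1 − 1.56×1.177/(0.343×44.8))]
= (1/1.177) ln[4.431 × 0.8805] = 0.8496 × ln(3.902) = 0.8496 × 1.361 = 1.157 d.
L(t_c) = L₀ e^(−k_1 t_c) = 44.8 × 0.6725 = 30.13 mg/L, and at the critical point k_r D_c = k_1 L, so D_c = (0.343/1.52) × 30.13 = 6.799 mg/L.
x_c = v t_c = 0.860 m/s × 1.157 d × 86400 s/d = 85950 m ≈ 86.0 km.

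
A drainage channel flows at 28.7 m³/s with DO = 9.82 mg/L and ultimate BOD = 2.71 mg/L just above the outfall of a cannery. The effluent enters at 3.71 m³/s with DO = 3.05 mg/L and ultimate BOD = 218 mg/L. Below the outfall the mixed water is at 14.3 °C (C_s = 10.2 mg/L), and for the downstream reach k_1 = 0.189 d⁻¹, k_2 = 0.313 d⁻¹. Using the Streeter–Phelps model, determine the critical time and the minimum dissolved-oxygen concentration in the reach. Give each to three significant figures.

Mixed DO = (28.7×9.82 + 3.71×3.05)/(28.7+3.71) = 293.1/32.41 = 9.045 mg/L.
Mixed L₀ = (28.7×2.71 + 3.71×218)/(32.41) = 886.6/32.41 = 27.35 mg/L.
Initial deficit D₀ = C_s − DO₀ = 10.2 − 9.045 = 1.155 mg/L.
t_c = (1/0.1240) ln[(0.313/0.189)(1 − 1.155×0.1240/(0.189×27.35))] = 8.065 × ln(1.610) = 3.842 d.
D_c = (0.189/0.313) × 27.35 × e^(−0.189×3.842) = 0.6038 × 27.35 × 0.4838 = 7.991 mg/L.
Minimum DO = 10.2 − 7.991 = 2.209 mg/L.

t_c ≈ 3.84 d; minimum DO ≈ 2.21 mg/L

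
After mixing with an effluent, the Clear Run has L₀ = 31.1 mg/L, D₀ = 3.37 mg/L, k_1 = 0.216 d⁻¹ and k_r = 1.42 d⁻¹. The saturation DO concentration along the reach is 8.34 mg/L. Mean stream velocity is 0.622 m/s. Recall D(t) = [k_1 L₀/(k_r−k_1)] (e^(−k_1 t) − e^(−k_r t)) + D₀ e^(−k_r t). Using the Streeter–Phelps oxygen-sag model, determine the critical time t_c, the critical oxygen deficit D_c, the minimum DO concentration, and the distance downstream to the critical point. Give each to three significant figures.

t_c = [1/(k_r−k_1)] ln[(k_r/k_1)(1 − D₀(k_r−k_1)/(k_1 L₀))]
= [1/(1.42−0.216)] ln[(1.42/0.216)(1 − 3.37×1.204/(0.216×31.1))]
= (1/1.204) ln[6.574 × 0.3960] = 0.8306 × ln(2.603) = 0.8306 × 0.9568 = 0.7947 d.
L(t_c) = L₀ e^(−k_1 t_c) = 31.1 × 0.8423 = 26.19 mg/L, and at the critical point k_r D_c = k_1 L, so D_c = (0.216/1.42) × 26.19 = 3.985 mg/L.
Minimum DO = C_s − D_c = 8.34 − 3.985 = 4.355 mg/L.
x_c = v t_c = 0.622 m/s × 0.7947 d × 86400 s/d = 42710 m ≈ 42.7 km.

t_c ≈ 0.795 d; D_c ≈ 3.98 mg/L; min DO ≈ 4.36 mg/L; x_c ≈ 42.7 km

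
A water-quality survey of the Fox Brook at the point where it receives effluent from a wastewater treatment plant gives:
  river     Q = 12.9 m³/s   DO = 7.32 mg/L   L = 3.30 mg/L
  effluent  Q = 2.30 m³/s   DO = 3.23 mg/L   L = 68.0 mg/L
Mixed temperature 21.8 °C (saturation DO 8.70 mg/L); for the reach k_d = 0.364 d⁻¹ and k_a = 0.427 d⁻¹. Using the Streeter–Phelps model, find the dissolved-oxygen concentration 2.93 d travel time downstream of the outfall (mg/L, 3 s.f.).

Mixed DO = (12.9×7.32 + 2.30×3.23)/(12.9+2.30) = 101.9/15.20 = 6.701 mg/L.
Mixed L₀ = (12.9×3.30 + 2.30×68.0)/(15.20) = 199.0/15.20 = 13.09 mg/L.
Initial deficit D₀ = C_s − DO₀ = 8.70 − 6.701 = 1.999 mg/L.
D(2.93) = [0.364×13.09/(0.427−0.364)](e^(−0.364×2.93) − e^(−0.427×2.93)) + 1.999 e^(−0.427×2.93)
= 75.63 × (0.3442 − 0.2862) + 1.999 × 0.2862 = 4.960 mg/L.
DO = 8.70 − 4.960 = 3.740 mg/L.

DO ≈ 3.74 mg/L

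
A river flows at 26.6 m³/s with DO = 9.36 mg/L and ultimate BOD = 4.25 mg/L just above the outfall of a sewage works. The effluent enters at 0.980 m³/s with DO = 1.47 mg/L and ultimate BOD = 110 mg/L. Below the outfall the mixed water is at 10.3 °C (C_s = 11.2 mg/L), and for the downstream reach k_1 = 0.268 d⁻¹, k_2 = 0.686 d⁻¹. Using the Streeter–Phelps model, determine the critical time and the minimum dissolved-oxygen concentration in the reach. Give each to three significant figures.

Mixed DO = (26.6×9.36 + 0.980×1.47)/(26.6+0.980) = 250.4/27.58 = 9.080 mg/L.
Mixed L₀ = (26.6×4.25 + 0.980×110)/(27.58) = 220.9/27.58 = 8.008 mg/L.
Initial deficit D₀ = C_s − DO₀ = 11.2 − 9.080 = 2.120 mg/L.
t_c = (1/0.4180) ln[(0.686/0.268)(1 − 2.120×0.4180/(0.268×8.008))] = 2.392 × ln(1.503) = 0.9741 d.
D_c = (0.268/0.686) × 8.008 × e^(−0.268×0.9741) = 0.3907 × 8.008 × 0.7702 = 2.410 mg/L.
Minimum DO = 11.2 − 2.410 = 8.790 mg/L.

t_c ≈ 0.974 d; minimum DO ≈ 8.79 mg/L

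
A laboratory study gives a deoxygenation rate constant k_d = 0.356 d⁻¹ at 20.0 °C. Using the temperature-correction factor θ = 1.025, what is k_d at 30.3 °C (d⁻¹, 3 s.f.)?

k_d(T₂) = k_d(T₁) · θ^(T₂−T₁) = 0.356 × 1.025^(30.3−20.0)
= 0.356 × 1.025^10.3 = 0.356 × 1.290 = 0.4591 d⁻¹.

k_d ≈ 0.459 d⁻¹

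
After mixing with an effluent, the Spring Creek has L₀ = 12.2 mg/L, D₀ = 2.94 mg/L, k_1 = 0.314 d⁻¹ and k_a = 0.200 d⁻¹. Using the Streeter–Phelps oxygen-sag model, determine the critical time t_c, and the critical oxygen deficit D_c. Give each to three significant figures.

t_c ≈ 3.22 d; D_c ≈ 6.97 mg/L

t_c = [1/(k_a−k_1)] ln[(k_a/k_1)(1 − D₀(k_a−k_1)/(k_1 L₀))]
= [1/(0.200−0.314)] ln[(0.200/0.314)(1 − 2.94×-0.1140/(0.314×12.2))]
= (1/-0.1140) ln[0.6369 × 1.087] = -8.772 × ln(0.6927) = -8.772 × -0.3672 = 3.221 d.
D_c = (k_1/k_a) L₀ e^(−k_1 t_c) = (0.314/0.200) × 12.2 × e^(−0.314×3.221) = 1.570 × 12.2 × 0.3637 = 6.966 mg/L.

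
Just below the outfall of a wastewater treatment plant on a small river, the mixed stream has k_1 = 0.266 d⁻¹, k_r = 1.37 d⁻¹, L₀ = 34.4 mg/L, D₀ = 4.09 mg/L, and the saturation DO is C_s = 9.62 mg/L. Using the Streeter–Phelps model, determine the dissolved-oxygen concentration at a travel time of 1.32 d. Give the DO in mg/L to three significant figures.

k_1 L₀/(k_r−k_1) = 0.266×34.4/(1.37−0.266) = 9.150/1.104 = 8.288 mg/L.
e^(−k_1 t) = e^(−0.266×1.320) = 0.7039; e^(−k_r t) = e^(−1.37×1.320) = 0.1639.
D = 8.288 × (0.7039 − 0.1639) + 4.09 × 0.1639 = 4.476 + 0.6704 = 5.146 mg/L.
DO = C_s − D = 9.62 − 5.146 = 4.474 mg/L.

DO ≈ 4.47 mg/L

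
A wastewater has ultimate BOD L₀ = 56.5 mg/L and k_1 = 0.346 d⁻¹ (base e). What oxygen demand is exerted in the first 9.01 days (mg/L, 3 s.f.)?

y_t = L₀(1 − e^(−k_1 t)) = 56.5 × (1 − e^(−0.346×9.01))
= 56.5 × (1 − 0.04427) = 56.5 × 0.9557 = 54.00 mg/L.

y ≈ 54.0 mg/L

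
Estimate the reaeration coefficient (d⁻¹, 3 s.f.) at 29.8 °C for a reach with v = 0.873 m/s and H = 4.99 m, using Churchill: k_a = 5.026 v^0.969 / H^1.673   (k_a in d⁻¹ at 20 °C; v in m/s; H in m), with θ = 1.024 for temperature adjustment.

k_a ≈ 0.378 d⁻¹

k_a(20) = 5.026 × 0.873^0.969 / 4.99^1.673 = 5.026 × 0.8767 / 14.72 = 0.2993 d⁻¹.
k_a(29.8) = 0.2993 × 1.024^(29.8−20) = 0.2993 × 1.262 = 0.3776 d⁻¹.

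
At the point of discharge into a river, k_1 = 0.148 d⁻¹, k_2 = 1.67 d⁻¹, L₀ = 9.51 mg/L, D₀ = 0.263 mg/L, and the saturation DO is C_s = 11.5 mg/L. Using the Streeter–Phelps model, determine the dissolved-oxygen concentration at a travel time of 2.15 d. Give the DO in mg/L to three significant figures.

k_1 L₀/(k_2−k_1) = 0.148×9.51/(1.67−0.148) = 1.407/1.522 = 0.9248 mg/L.
e^(−k_1 t) = e^(−0.148×2.150) = 0.7275; e^(−k_2 t) = e^(−1.67×2.150) = 0.02758.
D = 0.9248 × (0.7275 − 0.02758) + 0.263 × 0.02758 = 0.6472 + 0.007255 = 0.6545 mg/L.
DO = C_s − D = 11.5 − 0.6545 = 10.85 mg/L.

DO ≈ 10.8 mg/L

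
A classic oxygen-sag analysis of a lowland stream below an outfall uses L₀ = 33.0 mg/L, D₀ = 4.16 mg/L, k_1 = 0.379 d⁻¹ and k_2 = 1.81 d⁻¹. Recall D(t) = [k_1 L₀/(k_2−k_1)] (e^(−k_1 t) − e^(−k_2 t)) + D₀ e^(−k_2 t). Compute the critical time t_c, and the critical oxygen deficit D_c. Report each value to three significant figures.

t_c ≈ 0.641 d; D_c ≈ 5.42 mg/L

With k_2/k_1 = 4.776 and 1 − D₀(k_2−k_1)/(k_1 L₀) = 0.5240,
t_c = ln(4.776 × 0.5240) / (1.81 − 0.379) = ln(2.503) / 1.431 = 0.9173/1.431 = 0.6410 d.
L(t_c) = L₀ e^(−k_1 t_c) = 33.0 × 0.7843 = 25.88 mg/L, and at the critical point k_2 D_c = k_1 L, so D_c = (0.379/1.81) × 25.88 = 5.420 mg/L.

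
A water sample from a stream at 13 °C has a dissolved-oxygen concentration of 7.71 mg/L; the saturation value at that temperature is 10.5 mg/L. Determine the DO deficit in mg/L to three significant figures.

D = C_s − C = 10.5 − 7.71 = 2.79 mg/L.

D ≈ 2.79 mg/L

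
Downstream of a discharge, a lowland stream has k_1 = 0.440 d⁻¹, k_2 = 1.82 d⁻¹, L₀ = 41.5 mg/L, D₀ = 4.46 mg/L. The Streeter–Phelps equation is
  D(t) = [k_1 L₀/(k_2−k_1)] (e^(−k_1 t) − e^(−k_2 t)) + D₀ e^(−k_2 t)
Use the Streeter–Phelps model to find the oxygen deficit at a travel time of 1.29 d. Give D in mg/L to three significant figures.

k_1 L₀/(k_2−k_1) = 0.440×41.5/(1.82−0.440) = 18.26/1.380 = 13.23 mg/L.
e^(−k_1 t) = e^(−0.440×1.290) = 0.5669; e^(−k_2 t) = e^(−1.82×1.290) = 0.09558.
D = 13.23 × (0.5669 − 0.09558) + 4.46 × 0.09558 = 6.236 + 0.4263 = 6.663 mg/L.

D ≈ 6.66 mg/L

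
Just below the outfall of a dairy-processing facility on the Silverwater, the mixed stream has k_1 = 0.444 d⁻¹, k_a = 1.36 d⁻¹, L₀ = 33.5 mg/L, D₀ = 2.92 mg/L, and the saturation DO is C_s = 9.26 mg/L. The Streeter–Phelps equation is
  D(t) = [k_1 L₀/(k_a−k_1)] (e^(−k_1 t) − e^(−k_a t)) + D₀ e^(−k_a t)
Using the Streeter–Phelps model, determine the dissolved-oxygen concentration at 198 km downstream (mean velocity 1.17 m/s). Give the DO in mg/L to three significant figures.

Travel time t = x/v = 198 km / (1.17 m/s) = 198000 m / 1.17 m/s = 169200 s = 1.959 d.
k_1 L₀/(k_a−k_1) = 0.444×33.5/(1.36−0.444) = 14.87/0.9160 = 16.24 mg/L.
e^(−k_1 t) = e^(−0.444×1.959) = 0.4191; e^(−k_a t) = e^(−1.36×1.959) = 0.06968.
D = 16.24 × (0.4191 − 0.06968) + 2.92 × 0.06968 = 5.674 + 0.2035 = 5.877 mg/L.
DO = C_s − D = 9.26 − 5.877 = 3.383 mg/L.

DO ≈ 3.38 mg/L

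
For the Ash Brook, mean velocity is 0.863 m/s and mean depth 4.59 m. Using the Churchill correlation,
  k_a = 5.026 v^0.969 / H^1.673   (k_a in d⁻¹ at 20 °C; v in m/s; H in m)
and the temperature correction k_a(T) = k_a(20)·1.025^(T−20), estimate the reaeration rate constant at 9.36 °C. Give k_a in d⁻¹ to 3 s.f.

k_a ≈ 0.262 d⁻¹

k_a(20) = 5.026 × 0.863^0.969 / 4.59^1.673 = 5.026 × 0.8670 / 12.80 = 0.3404 d⁻¹.
k_a(9.36) = 0.3404 × 1.025^(9.36−20) = 0.3404 × 0.7689 = 0.2618 d⁻¹.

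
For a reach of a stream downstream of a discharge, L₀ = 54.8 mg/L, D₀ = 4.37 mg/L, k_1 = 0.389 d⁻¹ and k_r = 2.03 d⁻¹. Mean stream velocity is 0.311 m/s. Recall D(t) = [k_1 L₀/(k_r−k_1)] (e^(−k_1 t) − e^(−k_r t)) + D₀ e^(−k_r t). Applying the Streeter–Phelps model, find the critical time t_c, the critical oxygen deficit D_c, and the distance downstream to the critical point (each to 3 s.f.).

With k_r/k_1 = 5.219 and 1 − D₀(k_r−k_1)/(k_1 L₀) = 0.6636,
t_c = ln(5.219 × 0.6636) / (2.03 − 0.389) = ln(3.463) / 1.641 = 1.242/1.641 = 0.7569 d.
D_c = (k_1/k_r) L₀ e^(−k_1 t_c) = (0.389/2.03) × 54.8 × e^(−0.389×0.7569) = 0.1916 × 54.8 × 0.7449 = 7.823 mg/L.
x_c = v t_c = 0.311 m/s × 0.7569 d × 86400 s/d = 20340 m ≈ 20.3 km.

t_c ≈ 0.757 d; D_c ≈ 7.82 mg/L; x_c ≈ 20.3 km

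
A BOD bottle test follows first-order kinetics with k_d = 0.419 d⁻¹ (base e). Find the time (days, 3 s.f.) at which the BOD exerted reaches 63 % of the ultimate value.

t ≈ 2.37 d

y/L₀ = 1 − e^(−k_d t) = 0.63 ⇒ e^(−k_d t) = 0.370
t = −ln(0.370) / 0.419 = 0.9943 / 0.419 = 2.373 d.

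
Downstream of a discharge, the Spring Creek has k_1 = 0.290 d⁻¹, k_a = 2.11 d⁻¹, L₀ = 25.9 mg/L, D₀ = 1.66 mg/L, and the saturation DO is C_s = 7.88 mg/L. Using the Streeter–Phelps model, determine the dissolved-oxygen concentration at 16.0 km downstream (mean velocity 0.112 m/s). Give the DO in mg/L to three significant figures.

DO ≈ 5.40 mg/L

Travel time t = x/v = 16.0 km / (0.112 m/s) = 16000 m / 0.112 m/s = 142900 s = 1.653 d.
k_1 L₀/(k_a−k_1) = 0.290×25.9/(2.11−0.290) = 7.511/1.820 = 4.127 mg/L.
e^(−k_1 t) = e^(−0.290×1.653) = 0.6191; e^(−k_a t) = e^(−2.11×1.653) = 0.03054.
D = 4.127 × (0.6191 − 0.03054) + 1.66 × 0.03054 = 2.429 + 0.05069 = 2.480 mg/L.
DO = C_s − D = 7.88 − 2.480 = 5.400 mg/L.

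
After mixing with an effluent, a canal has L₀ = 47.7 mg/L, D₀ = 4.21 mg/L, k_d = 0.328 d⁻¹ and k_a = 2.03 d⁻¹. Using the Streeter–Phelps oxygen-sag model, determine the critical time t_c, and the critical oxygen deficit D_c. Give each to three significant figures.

With k_a/k_d = 6.189 and 1 − D₀(k_a−k_d)/(k_d L₀) = 0.5420,
t_c = ln(6.189 × 0.5420) / (2.03 − 0.328) = ln(3.355) / 1.702 = 1.210/1.702 = 0.7111 d.
L(t_c) = L₀ e^(−k_d t_c) = 47.7 × 0.7920 = 37.78 mg/L, and at the critical point k_a D_c = k_d L, so D_c = (0.328/2.03) × 37.78 = 6.104 mg/L.

t_c ≈ 0.711 d; D_c ≈ 6.10 mg/L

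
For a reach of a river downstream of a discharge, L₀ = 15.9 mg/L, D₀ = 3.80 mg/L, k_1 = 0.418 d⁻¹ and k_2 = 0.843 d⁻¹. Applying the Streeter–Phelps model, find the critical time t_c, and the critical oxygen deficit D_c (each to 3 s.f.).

t_c ≈ 0.996 d; D_c ≈ 5.20 mg/L

At the critical point dD/dt = 0, so k_1 L₀ e^(−k_1 t) = k_2 D. Substituting D(t) from the Streeter–Phelps equation and solving for t gives
t_c = ln[(k_2/k_1)(1 − D₀(k_2−k_1)/(k_1 L₀))] / (k_2−k_1).
Here k_2−k_1 = 0.4250 d⁻¹ and 1 − D₀(k_2−k_1)/(k_1 L₀) = 1 − 3.80×0.4250/(0.418×15.9) = 0.7570, so
t_c = ln(2.017 × 0.7570) / 0.4250 = 0.4231 / 0.4250 = 0.9955 d.
D_c = (k_1/k_2) L₀ e^(−k_1 t_c) = (0.418/0.843) × 15.9 × e^(−0.418×0.9955) = 0.4958 × 15.9 × 0.6596 = 5.200 mg/L.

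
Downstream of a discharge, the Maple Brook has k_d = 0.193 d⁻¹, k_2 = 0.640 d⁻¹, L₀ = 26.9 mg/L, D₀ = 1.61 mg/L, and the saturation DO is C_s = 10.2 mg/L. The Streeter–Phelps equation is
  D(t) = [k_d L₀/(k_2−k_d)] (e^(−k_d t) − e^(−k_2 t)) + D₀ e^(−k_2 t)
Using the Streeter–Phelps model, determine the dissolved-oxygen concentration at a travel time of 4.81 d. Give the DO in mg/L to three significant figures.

DO ≈ 6.07 mg/L

k_d L₀/(k_2−k_d) = 0.193×26.9/(0.640−0.193) = 5.192/0.4470 = 11.61 mg/L.
e^(−k_d t) = e^(−0.193×4.810) = 0.3952; e^(−k_2 t) = e^(−0.640×4.810) = 0.04603.
D = 11.61 × (0.3952 − 0.04603) + 1.61 × 0.04603 = 4.056 + 0.07411 = 4.130 mg/L.
DO = C_s − D = 10.2 − 4.130 = 6.070 mg/L.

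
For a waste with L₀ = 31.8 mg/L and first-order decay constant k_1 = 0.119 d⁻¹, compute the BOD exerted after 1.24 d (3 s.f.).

y ≈ 4.36 mg/L

y_t = L₀(1 − e^(−k_1 t)) = 31.8 × (1 − e^(−0.119×1.24))
= 31.8 × (1 − 0.8628) = 31.8 × 0.1372 = 4.363 mg/L.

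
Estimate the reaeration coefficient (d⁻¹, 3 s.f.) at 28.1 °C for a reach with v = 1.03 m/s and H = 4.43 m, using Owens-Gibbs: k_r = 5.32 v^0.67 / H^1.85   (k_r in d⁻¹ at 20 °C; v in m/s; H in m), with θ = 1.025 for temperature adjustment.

k_r(20) = 5.32 × 1.03^0.67 / 4.43^1.85 = 5.32 × 1.020 / 15.70 = 0.3457 d⁻¹.
k_r(28.1) = 0.3457 × 1.025^(28.1−20) = 0.3457 × 1.221 = 0.4222 d⁻¹.

k_r ≈ 0.422 d⁻¹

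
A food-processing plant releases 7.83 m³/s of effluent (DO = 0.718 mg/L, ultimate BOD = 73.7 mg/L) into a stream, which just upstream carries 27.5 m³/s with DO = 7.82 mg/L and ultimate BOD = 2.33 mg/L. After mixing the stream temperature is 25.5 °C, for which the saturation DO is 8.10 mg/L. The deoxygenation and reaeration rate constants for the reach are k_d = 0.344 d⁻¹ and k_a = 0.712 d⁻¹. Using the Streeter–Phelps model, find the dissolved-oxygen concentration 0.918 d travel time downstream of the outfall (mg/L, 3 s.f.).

Mixed DO = (27.5×7.82 + 7.83×0.718)/(27.5+7.83) = 220.7/35.33 = 6.246 mg/L.
Mixed L₀ = (27.5×2.33 + 7.83×73.7)/(35.33) = 641.1/35.33 = 18.15 mg/L.
Initial deficit D₀ = C_s − DO₀ = 8.10 − 6.246 = 1.854 mg/L.
D(0.918) = [0.344×18.15/(0.712−0.344)](e^(−0.344×0.918) − e^(−0.712×0.918)) + 1.854 e^(−0.712×0.918)
= 16.96 × (0.7292 − 0.5202) + 1.854 × 0.5202 = 4.511 mg/L.
DO = 8.10 − 4.511 = 3.589 mg/L.

DO ≈ 3.59 mg/L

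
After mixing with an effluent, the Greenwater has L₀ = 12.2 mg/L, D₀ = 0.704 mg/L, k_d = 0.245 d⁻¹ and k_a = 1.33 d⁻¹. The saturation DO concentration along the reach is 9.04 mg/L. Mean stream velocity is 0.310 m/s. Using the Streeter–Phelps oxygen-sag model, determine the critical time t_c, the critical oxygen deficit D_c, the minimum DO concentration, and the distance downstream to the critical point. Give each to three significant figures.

t_c ≈ 1.29 d; D_c ≈ 1.64 mg/L; min DO ≈ 7.40 mg/L; x_c ≈ 34.5 km

With k_a/k_d = 5.429 and 1 − D₀(k_a−k_d)/(k_d L₀) = 0.7444,
t_c = ln(5.429 × 0.7444) / (1.33 − 0.245) = ln(4.041) / 1.085 = 1.397/1.085 = 1.287 d.
L(t_c) = L₀ e^(−k_d t_c) = 12.2 × 0.7295 = 8.900 mg/L, and at the critical point k_a D_c = k_d L, so D_c = (0.245/1.33) × 8.900 = 1.640 mg/L.
Minimum DO = C_s − D_c = 9.04 − 1.640 = 7.400 mg/L.
x_c = v t_c = 0.310 m/s × 1.287 d × 86400 s/d = 34480 m ≈ 34.5 km.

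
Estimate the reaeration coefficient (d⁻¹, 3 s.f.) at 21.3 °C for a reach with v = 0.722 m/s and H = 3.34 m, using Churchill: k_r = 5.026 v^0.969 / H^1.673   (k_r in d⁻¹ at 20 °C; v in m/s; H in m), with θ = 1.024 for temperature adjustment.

k_r(20) = 5.026 × 0.722^0.969 / 3.34^1.673 = 5.026 × 0.7293 / 7.520 = 0.4874 d⁻¹.
k_r(21.3) = 0.4874 × 1.024^(21.3−20) = 0.4874 × 1.031 = 0.5027 d⁻¹.

k_r ≈ 0.503 d⁻¹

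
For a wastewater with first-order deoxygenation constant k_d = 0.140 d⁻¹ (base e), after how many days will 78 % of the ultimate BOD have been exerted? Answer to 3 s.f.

y/L₀ = 1 − e^(−k_d t) = 0.78 ⇒ e^(−k_d t) = 0.220
t = −ln(0.220) / 0.140 = 1.514 / 0.140 = 10.82 d.

t ≈ 10.8 d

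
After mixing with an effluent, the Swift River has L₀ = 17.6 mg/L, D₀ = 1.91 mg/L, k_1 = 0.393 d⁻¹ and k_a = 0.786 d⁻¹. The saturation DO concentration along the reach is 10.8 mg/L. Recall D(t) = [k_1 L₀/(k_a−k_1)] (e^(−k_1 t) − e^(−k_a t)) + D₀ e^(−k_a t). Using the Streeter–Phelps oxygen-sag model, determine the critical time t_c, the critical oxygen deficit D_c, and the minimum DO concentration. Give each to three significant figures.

t_c ≈ 1.47 d; D_c ≈ 4.94 mg/L; min DO ≈ 5.86 mg/L

t_c = [1/(k_a−k_1)] ln[(k_a/k_1)(1 − D₀(k_a−k_1)/(k_1 L₀))]
= [1/(0.786−0.393)] ln[(0.786/0.393)(1 − 1.91×0.3930/(0.393×17.6))]
= (1/0.3930) ln[2.000 × 0.8915] = 2.545 × ln(1.783) = 2.545 × 0.5783 = 1.471 d.
L(t_c) = L₀ e^(−k_1 t_c) = 17.6 × 0.5609 = 9.871 mg/L, and at the critical point k_a D_c = k_1 L, so D_c = (0.393/0.786) × 9.871 = 4.936 mg/L.
Minimum DO = C_s − D_c = 10.8 − 4.936 = 5.864 mg/L.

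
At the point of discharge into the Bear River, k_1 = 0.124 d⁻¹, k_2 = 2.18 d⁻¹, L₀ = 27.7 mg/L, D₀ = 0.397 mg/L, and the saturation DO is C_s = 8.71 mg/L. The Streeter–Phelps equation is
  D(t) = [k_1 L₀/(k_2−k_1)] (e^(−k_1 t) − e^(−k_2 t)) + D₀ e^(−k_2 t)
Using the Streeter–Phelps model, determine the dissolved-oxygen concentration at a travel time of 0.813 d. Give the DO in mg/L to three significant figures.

k_1 L₀/(k_2−k_1) = 0.124×27.7/(2.18−0.124) = 3.435/2.056 = 1.671 mg/L.
e^(−k_1 t) = e^(−0.124×0.8130) = 0.9041; e^(−k_2 t) = e^(−2.18×0.8130) = 0.1699.
D = 1.671 × (0.9041 − 0.1699) + 0.397 × 0.1699 = 1.227 + 0.06746 = 1.294 mg/L.
DO = C_s − D = 8.71 − 1.294 = 7.416 mg/L.

DO ≈ 7.42 mg/L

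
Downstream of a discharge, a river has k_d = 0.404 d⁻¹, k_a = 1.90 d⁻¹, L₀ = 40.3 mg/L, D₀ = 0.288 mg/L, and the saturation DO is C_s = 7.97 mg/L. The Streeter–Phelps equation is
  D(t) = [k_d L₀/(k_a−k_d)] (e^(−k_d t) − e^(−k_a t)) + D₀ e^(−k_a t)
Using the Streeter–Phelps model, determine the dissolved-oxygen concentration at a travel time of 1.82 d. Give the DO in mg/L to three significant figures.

DO ≈ 3.09 mg/L

k_d L₀/(k_a−k_d) = 0.404×40.3/(1.90−0.404) = 16.28/1.496 = 10.88 mg/L.
e^(−k_d t) = e^(−0.404×1.820) = 0.4794; e^(−k_a t) = e^(−1.90×1.820) = 0.03149.
D = 10.88 × (0.4794 − 0.03149) + 0.288 × 0.03149 = 4.874 + 0.009070 = 4.883 mg/L.
DO = C_s − D = 7.97 − 4.883 = 3.087 mg/L.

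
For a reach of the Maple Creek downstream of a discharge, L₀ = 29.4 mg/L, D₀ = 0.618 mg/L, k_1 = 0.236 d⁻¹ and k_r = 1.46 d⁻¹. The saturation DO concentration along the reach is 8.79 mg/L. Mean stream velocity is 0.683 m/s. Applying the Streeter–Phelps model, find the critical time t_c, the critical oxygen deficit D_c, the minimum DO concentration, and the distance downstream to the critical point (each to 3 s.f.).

t_c ≈ 1.39 d; D_c ≈ 3.42 mg/L; min DO ≈ 5.37 mg/L; x_c ≈ 82.3 km

At the critical point dD/dt = 0, so k_1 L₀ e^(−k_1 t) = k_r D. Substituting D(t) from the Streeter–Phelps equation and solving for t gives
t_c = ln[(k_r/k_1)(1 − D₀(k_r−k_1)/(k_1 L₀))] / (k_r−k_1).
Here k_r−k_1 = 1.224 d⁻¹ and 1 − D₀(k_r−k_1)/(k_1 L₀) = 1 − 0.618×1.224/(0.236×29.4) = 0.8910, so
t_c = ln(6.186 × 0.8910) / 1.224 = 1.707 / 1.224 = 1.395 d.
L(t_c) = L₀ e^(−k_1 t_c) = 29.4 × 0.7196 = 21.16 mg/L, and at the critical point k_r D_c = k_1 L, so D_c = (0.236/1.46) × 21.16 = 3.420 mg/L.
Minimum DO = C_s − D_c = 8.79 − 3.420 = 5.370 mg/L.
x_c = v t_c = 0.683 m/s × 1.395 d × 86400 s/d = 82290 m ≈ 82.3 km.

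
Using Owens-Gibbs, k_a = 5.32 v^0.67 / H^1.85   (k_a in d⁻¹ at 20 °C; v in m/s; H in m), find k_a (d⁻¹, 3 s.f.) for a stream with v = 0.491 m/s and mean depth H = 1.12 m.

k_a = 5.32 × 0.491^0.67 / 1.12^1.85 = 5.32 × 0.6209 / 1.233 = 2.678 d⁻¹.

k_a ≈ 2.68 d⁻¹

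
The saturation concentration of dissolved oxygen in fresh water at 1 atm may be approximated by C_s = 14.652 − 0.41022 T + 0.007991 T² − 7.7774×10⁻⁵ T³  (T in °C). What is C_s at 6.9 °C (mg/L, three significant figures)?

C_s = 14.652 − 0.41022×6.9 + 0.007991×6.9² − 7.7774×10⁻⁵×6.9³ = 12.18 mg/L.

C_s ≈ 12.2 mg/L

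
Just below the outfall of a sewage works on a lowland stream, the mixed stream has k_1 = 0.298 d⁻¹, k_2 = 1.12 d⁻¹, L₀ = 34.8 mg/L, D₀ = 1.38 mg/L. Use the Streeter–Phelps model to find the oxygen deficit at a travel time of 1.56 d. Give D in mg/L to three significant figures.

D ≈ 5.97 mg/L

k_1 L₀/(k_2−k_1) = 0.298×34.8/(1.12−0.298) = 10.37/0.8220 = 12.62 mg/L.
e^(−k_1 t) = e^(−0.298×1.560) = 0.6282; e^(−k_2 t) = e^(−1.12×1.560) = 0.1743.
D = 12.62 × (0.6282 − 0.1743) + 1.38 × 0.1743 = 5.727 + 0.2405 = 5.968 mg/L.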